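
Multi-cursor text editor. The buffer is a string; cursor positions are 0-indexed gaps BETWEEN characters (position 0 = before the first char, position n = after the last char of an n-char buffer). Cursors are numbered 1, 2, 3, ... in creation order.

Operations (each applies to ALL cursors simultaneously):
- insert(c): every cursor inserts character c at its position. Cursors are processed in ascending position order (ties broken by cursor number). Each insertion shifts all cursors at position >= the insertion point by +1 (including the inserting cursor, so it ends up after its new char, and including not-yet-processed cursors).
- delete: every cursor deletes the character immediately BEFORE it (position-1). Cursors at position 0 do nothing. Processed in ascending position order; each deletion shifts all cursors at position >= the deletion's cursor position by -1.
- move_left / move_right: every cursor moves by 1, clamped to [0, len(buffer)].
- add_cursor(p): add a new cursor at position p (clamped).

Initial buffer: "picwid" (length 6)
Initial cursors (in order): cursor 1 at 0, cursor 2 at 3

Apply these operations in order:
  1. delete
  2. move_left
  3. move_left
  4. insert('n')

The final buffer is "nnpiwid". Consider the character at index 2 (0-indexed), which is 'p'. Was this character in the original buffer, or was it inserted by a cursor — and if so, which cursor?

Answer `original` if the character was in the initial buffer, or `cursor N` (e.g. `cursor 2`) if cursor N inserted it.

After op 1 (delete): buffer="piwid" (len 5), cursors c1@0 c2@2, authorship .....
After op 2 (move_left): buffer="piwid" (len 5), cursors c1@0 c2@1, authorship .....
After op 3 (move_left): buffer="piwid" (len 5), cursors c1@0 c2@0, authorship .....
After op 4 (insert('n')): buffer="nnpiwid" (len 7), cursors c1@2 c2@2, authorship 12.....
Authorship (.=original, N=cursor N): 1 2 . . . . .
Index 2: author = original

Answer: original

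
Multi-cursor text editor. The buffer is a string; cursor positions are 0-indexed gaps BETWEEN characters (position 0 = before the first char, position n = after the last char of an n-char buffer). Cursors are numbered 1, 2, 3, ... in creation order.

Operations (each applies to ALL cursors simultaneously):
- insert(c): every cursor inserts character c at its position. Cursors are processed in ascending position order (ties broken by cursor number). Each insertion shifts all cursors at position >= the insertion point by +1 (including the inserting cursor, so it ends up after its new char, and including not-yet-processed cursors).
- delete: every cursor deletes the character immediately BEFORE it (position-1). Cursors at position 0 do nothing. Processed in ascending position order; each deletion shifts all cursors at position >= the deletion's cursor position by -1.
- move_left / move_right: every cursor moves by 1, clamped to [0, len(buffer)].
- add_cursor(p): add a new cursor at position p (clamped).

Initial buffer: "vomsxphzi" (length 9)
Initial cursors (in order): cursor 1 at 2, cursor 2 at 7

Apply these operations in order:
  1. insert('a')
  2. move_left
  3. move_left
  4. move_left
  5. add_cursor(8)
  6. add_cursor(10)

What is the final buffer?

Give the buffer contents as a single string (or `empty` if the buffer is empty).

After op 1 (insert('a')): buffer="voamsxphazi" (len 11), cursors c1@3 c2@9, authorship ..1.....2..
After op 2 (move_left): buffer="voamsxphazi" (len 11), cursors c1@2 c2@8, authorship ..1.....2..
After op 3 (move_left): buffer="voamsxphazi" (len 11), cursors c1@1 c2@7, authorship ..1.....2..
After op 4 (move_left): buffer="voamsxphazi" (len 11), cursors c1@0 c2@6, authorship ..1.....2..
After op 5 (add_cursor(8)): buffer="voamsxphazi" (len 11), cursors c1@0 c2@6 c3@8, authorship ..1.....2..
After op 6 (add_cursor(10)): buffer="voamsxphazi" (len 11), cursors c1@0 c2@6 c3@8 c4@10, authorship ..1.....2..

Answer: voamsxphazi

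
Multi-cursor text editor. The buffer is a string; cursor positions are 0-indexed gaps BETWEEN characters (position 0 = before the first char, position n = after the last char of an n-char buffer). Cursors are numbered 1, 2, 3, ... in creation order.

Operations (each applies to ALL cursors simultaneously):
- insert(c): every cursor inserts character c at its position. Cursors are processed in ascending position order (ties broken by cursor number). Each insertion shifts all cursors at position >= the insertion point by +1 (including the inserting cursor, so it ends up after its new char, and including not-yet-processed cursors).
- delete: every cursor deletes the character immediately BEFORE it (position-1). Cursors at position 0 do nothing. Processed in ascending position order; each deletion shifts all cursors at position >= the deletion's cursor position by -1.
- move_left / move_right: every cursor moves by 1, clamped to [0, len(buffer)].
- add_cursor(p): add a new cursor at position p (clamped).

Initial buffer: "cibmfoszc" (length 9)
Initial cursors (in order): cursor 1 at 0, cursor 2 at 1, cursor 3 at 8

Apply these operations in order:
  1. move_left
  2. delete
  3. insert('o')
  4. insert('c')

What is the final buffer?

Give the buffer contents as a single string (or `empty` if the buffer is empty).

After op 1 (move_left): buffer="cibmfoszc" (len 9), cursors c1@0 c2@0 c3@7, authorship .........
After op 2 (delete): buffer="cibmfozc" (len 8), cursors c1@0 c2@0 c3@6, authorship ........
After op 3 (insert('o')): buffer="oocibmfoozc" (len 11), cursors c1@2 c2@2 c3@9, authorship 12......3..
After op 4 (insert('c')): buffer="oocccibmfooczc" (len 14), cursors c1@4 c2@4 c3@12, authorship 1212......33..

Answer: oocccibmfooczc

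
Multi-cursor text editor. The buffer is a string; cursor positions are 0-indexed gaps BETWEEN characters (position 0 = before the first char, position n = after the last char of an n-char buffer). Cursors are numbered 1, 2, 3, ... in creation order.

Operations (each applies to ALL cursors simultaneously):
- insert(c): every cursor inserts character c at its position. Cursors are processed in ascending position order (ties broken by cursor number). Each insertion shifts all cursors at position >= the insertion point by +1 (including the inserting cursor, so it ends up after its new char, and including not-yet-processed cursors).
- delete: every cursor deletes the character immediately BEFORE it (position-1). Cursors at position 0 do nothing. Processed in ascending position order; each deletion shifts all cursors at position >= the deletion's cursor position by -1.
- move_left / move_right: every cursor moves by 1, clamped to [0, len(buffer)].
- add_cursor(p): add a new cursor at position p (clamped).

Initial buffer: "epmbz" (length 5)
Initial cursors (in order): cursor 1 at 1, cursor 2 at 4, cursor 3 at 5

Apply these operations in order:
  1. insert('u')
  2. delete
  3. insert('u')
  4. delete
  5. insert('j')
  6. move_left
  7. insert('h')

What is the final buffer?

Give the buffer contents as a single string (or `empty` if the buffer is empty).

After op 1 (insert('u')): buffer="eupmbuzu" (len 8), cursors c1@2 c2@6 c3@8, authorship .1...2.3
After op 2 (delete): buffer="epmbz" (len 5), cursors c1@1 c2@4 c3@5, authorship .....
After op 3 (insert('u')): buffer="eupmbuzu" (len 8), cursors c1@2 c2@6 c3@8, authorship .1...2.3
After op 4 (delete): buffer="epmbz" (len 5), cursors c1@1 c2@4 c3@5, authorship .....
After op 5 (insert('j')): buffer="ejpmbjzj" (len 8), cursors c1@2 c2@6 c3@8, authorship .1...2.3
After op 6 (move_left): buffer="ejpmbjzj" (len 8), cursors c1@1 c2@5 c3@7, authorship .1...2.3
After op 7 (insert('h')): buffer="ehjpmbhjzhj" (len 11), cursors c1@2 c2@7 c3@10, authorship .11...22.33

Answer: ehjpmbhjzhj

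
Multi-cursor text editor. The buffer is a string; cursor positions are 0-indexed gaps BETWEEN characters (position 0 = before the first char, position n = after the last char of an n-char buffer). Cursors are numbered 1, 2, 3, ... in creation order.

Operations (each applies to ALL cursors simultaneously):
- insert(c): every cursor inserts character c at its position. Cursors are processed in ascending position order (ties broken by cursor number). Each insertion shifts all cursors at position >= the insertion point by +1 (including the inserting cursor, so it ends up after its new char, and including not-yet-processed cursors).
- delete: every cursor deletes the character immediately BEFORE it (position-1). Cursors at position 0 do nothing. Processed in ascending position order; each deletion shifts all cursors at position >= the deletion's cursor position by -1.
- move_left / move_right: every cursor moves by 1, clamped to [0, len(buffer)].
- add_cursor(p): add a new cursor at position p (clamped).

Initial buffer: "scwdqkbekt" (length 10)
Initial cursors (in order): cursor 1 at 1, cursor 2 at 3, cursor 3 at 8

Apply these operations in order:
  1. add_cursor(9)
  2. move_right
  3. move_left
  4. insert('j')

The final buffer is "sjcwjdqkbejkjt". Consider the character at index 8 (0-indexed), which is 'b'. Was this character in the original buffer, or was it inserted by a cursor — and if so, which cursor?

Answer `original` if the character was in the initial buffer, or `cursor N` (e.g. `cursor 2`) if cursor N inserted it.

Answer: original

Derivation:
After op 1 (add_cursor(9)): buffer="scwdqkbekt" (len 10), cursors c1@1 c2@3 c3@8 c4@9, authorship ..........
After op 2 (move_right): buffer="scwdqkbekt" (len 10), cursors c1@2 c2@4 c3@9 c4@10, authorship ..........
After op 3 (move_left): buffer="scwdqkbekt" (len 10), cursors c1@1 c2@3 c3@8 c4@9, authorship ..........
After op 4 (insert('j')): buffer="sjcwjdqkbejkjt" (len 14), cursors c1@2 c2@5 c3@11 c4@13, authorship .1..2.....3.4.
Authorship (.=original, N=cursor N): . 1 . . 2 . . . . . 3 . 4 .
Index 8: author = original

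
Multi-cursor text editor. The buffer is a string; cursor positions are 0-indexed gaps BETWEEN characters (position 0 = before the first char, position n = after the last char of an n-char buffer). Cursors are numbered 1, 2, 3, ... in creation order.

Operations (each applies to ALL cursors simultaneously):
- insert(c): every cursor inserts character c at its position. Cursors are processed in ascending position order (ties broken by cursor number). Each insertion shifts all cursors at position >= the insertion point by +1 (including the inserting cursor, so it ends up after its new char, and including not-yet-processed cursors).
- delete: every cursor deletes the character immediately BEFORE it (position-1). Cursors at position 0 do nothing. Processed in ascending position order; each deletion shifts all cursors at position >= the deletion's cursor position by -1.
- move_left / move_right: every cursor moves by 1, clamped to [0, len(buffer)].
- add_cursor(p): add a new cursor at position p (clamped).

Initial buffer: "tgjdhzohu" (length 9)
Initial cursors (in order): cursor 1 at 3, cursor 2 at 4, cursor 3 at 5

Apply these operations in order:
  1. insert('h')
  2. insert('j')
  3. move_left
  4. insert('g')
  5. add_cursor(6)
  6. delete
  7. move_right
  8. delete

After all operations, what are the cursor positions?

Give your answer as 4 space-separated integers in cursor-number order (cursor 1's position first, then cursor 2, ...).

After op 1 (insert('h')): buffer="tgjhdhhhzohu" (len 12), cursors c1@4 c2@6 c3@8, authorship ...1.2.3....
After op 2 (insert('j')): buffer="tgjhjdhjhhjzohu" (len 15), cursors c1@5 c2@8 c3@11, authorship ...11.22.33....
After op 3 (move_left): buffer="tgjhjdhjhhjzohu" (len 15), cursors c1@4 c2@7 c3@10, authorship ...11.22.33....
After op 4 (insert('g')): buffer="tgjhgjdhgjhhgjzohu" (len 18), cursors c1@5 c2@9 c3@13, authorship ...111.222.333....
After op 5 (add_cursor(6)): buffer="tgjhgjdhgjhhgjzohu" (len 18), cursors c1@5 c4@6 c2@9 c3@13, authorship ...111.222.333....
After op 6 (delete): buffer="tgjhdhjhhjzohu" (len 14), cursors c1@4 c4@4 c2@6 c3@9, authorship ...1.22.33....
After op 7 (move_right): buffer="tgjhdhjhhjzohu" (len 14), cursors c1@5 c4@5 c2@7 c3@10, authorship ...1.22.33....
After op 8 (delete): buffer="tgjhhhzohu" (len 10), cursors c1@3 c4@3 c2@4 c3@6, authorship ...2.3....

Answer: 3 4 6 3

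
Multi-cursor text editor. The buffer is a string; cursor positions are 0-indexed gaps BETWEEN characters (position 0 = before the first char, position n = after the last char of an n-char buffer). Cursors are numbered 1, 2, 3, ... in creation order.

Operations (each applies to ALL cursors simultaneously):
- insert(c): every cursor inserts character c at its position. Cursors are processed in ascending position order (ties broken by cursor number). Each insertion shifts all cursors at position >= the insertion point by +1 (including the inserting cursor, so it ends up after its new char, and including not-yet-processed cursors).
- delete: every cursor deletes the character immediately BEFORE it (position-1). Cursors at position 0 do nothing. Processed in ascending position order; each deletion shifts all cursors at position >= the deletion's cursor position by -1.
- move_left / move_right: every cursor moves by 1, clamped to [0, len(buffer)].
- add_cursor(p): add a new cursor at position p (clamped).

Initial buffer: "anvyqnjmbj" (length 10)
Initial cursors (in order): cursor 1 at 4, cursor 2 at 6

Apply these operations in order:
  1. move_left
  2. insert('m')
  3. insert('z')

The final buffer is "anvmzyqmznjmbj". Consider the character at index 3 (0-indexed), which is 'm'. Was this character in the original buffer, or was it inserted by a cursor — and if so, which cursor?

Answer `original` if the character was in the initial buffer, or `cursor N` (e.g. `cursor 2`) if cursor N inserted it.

Answer: cursor 1

Derivation:
After op 1 (move_left): buffer="anvyqnjmbj" (len 10), cursors c1@3 c2@5, authorship ..........
After op 2 (insert('m')): buffer="anvmyqmnjmbj" (len 12), cursors c1@4 c2@7, authorship ...1..2.....
After op 3 (insert('z')): buffer="anvmzyqmznjmbj" (len 14), cursors c1@5 c2@9, authorship ...11..22.....
Authorship (.=original, N=cursor N): . . . 1 1 . . 2 2 . . . . .
Index 3: author = 1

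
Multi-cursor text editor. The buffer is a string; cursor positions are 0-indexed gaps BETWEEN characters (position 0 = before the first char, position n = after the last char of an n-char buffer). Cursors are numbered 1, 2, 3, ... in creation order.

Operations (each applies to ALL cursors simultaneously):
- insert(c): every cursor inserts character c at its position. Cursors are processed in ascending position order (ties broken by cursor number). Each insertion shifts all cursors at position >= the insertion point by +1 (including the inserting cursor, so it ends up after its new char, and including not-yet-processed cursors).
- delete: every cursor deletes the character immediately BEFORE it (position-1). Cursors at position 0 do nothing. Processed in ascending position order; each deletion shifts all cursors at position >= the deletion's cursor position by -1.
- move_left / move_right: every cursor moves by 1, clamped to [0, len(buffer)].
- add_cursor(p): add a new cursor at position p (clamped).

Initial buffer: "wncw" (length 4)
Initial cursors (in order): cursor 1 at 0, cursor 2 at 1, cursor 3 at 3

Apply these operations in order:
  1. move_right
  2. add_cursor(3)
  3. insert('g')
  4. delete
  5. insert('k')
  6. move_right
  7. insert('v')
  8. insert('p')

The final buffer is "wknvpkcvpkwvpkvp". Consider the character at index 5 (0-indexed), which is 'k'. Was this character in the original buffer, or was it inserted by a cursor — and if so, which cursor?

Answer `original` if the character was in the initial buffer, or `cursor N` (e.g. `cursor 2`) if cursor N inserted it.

After op 1 (move_right): buffer="wncw" (len 4), cursors c1@1 c2@2 c3@4, authorship ....
After op 2 (add_cursor(3)): buffer="wncw" (len 4), cursors c1@1 c2@2 c4@3 c3@4, authorship ....
After op 3 (insert('g')): buffer="wgngcgwg" (len 8), cursors c1@2 c2@4 c4@6 c3@8, authorship .1.2.4.3
After op 4 (delete): buffer="wncw" (len 4), cursors c1@1 c2@2 c4@3 c3@4, authorship ....
After op 5 (insert('k')): buffer="wknkckwk" (len 8), cursors c1@2 c2@4 c4@6 c3@8, authorship .1.2.4.3
After op 6 (move_right): buffer="wknkckwk" (len 8), cursors c1@3 c2@5 c4@7 c3@8, authorship .1.2.4.3
After op 7 (insert('v')): buffer="wknvkcvkwvkv" (len 12), cursors c1@4 c2@7 c4@10 c3@12, authorship .1.12.24.433
After op 8 (insert('p')): buffer="wknvpkcvpkwvpkvp" (len 16), cursors c1@5 c2@9 c4@13 c3@16, authorship .1.112.224.44333
Authorship (.=original, N=cursor N): . 1 . 1 1 2 . 2 2 4 . 4 4 3 3 3
Index 5: author = 2

Answer: cursor 2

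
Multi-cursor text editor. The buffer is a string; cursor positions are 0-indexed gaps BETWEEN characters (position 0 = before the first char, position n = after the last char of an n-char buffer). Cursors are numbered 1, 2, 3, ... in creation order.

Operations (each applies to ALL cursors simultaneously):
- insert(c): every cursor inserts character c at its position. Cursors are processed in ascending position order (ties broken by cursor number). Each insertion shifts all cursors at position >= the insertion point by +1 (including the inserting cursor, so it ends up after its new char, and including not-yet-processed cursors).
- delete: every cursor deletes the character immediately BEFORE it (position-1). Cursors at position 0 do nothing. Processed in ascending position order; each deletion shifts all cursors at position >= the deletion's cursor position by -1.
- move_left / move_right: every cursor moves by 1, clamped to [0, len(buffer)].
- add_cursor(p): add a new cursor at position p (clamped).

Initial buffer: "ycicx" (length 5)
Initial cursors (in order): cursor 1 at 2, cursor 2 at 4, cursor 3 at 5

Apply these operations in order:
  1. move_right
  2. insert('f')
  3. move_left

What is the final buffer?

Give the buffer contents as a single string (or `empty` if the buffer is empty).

Answer: ycifcxff

Derivation:
After op 1 (move_right): buffer="ycicx" (len 5), cursors c1@3 c2@5 c3@5, authorship .....
After op 2 (insert('f')): buffer="ycifcxff" (len 8), cursors c1@4 c2@8 c3@8, authorship ...1..23
After op 3 (move_left): buffer="ycifcxff" (len 8), cursors c1@3 c2@7 c3@7, authorship ...1..23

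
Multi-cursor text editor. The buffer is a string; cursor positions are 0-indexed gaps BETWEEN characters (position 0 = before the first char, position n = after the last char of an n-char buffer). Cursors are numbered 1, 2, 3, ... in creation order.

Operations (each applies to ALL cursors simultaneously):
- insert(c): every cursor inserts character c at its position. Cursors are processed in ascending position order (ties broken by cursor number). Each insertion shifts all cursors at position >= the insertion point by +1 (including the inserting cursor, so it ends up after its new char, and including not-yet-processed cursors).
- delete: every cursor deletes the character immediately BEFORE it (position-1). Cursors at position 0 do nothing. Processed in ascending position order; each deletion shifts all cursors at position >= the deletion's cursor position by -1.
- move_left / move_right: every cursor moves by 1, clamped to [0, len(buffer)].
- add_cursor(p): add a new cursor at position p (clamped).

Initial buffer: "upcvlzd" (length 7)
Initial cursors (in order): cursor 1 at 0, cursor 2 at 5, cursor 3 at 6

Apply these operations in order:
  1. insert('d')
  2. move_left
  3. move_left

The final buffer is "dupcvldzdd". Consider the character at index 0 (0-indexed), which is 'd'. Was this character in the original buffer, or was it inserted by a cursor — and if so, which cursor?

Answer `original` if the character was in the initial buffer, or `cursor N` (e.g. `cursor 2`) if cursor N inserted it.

After op 1 (insert('d')): buffer="dupcvldzdd" (len 10), cursors c1@1 c2@7 c3@9, authorship 1.....2.3.
After op 2 (move_left): buffer="dupcvldzdd" (len 10), cursors c1@0 c2@6 c3@8, authorship 1.....2.3.
After op 3 (move_left): buffer="dupcvldzdd" (len 10), cursors c1@0 c2@5 c3@7, authorship 1.....2.3.
Authorship (.=original, N=cursor N): 1 . . . . . 2 . 3 .
Index 0: author = 1

Answer: cursor 1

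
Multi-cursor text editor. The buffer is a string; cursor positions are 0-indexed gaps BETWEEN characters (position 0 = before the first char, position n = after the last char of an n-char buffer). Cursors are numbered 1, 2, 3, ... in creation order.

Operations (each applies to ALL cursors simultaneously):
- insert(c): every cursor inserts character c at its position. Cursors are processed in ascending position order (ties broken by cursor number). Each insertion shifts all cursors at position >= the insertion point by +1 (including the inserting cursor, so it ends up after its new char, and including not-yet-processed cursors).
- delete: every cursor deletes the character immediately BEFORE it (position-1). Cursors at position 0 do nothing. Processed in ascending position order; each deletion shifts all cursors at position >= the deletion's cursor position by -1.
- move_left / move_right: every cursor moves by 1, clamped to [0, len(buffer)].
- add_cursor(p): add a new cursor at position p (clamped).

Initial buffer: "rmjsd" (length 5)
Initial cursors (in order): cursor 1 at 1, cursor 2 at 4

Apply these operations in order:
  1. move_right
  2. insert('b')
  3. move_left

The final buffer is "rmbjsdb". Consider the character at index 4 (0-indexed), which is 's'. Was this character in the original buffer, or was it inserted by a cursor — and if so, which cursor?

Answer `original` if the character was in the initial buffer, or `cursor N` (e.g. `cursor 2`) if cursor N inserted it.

After op 1 (move_right): buffer="rmjsd" (len 5), cursors c1@2 c2@5, authorship .....
After op 2 (insert('b')): buffer="rmbjsdb" (len 7), cursors c1@3 c2@7, authorship ..1...2
After op 3 (move_left): buffer="rmbjsdb" (len 7), cursors c1@2 c2@6, authorship ..1...2
Authorship (.=original, N=cursor N): . . 1 . . . 2
Index 4: author = original

Answer: original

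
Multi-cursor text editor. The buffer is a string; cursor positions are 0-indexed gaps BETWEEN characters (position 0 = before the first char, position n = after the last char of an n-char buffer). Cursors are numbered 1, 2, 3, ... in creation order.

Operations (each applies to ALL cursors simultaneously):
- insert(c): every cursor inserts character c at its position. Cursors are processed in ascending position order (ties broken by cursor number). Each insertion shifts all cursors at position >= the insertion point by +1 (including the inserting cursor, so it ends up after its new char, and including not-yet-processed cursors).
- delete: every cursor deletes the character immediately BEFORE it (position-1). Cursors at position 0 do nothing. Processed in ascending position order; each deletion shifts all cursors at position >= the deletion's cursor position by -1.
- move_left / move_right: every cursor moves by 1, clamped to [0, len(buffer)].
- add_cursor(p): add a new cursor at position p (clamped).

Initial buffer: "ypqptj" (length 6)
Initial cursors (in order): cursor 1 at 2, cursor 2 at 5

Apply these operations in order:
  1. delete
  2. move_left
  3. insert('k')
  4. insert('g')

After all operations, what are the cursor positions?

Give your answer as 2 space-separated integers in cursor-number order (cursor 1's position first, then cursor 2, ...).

After op 1 (delete): buffer="yqpj" (len 4), cursors c1@1 c2@3, authorship ....
After op 2 (move_left): buffer="yqpj" (len 4), cursors c1@0 c2@2, authorship ....
After op 3 (insert('k')): buffer="kyqkpj" (len 6), cursors c1@1 c2@4, authorship 1..2..
After op 4 (insert('g')): buffer="kgyqkgpj" (len 8), cursors c1@2 c2@6, authorship 11..22..

Answer: 2 6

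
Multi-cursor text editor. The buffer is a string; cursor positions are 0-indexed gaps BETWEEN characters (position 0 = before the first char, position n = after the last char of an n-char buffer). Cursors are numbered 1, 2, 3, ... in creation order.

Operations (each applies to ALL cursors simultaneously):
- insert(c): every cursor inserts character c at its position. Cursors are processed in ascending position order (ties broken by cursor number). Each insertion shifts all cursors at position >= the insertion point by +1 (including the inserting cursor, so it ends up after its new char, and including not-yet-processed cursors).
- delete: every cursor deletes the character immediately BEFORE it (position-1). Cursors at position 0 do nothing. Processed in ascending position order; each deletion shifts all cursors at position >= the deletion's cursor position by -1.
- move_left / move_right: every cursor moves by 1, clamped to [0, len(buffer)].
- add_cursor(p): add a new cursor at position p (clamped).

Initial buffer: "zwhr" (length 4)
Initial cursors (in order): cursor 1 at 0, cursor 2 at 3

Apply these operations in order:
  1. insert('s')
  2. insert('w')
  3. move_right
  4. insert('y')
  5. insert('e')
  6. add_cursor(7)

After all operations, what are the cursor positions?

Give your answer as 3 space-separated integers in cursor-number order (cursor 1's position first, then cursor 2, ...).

After op 1 (insert('s')): buffer="szwhsr" (len 6), cursors c1@1 c2@5, authorship 1...2.
After op 2 (insert('w')): buffer="swzwhswr" (len 8), cursors c1@2 c2@7, authorship 11...22.
After op 3 (move_right): buffer="swzwhswr" (len 8), cursors c1@3 c2@8, authorship 11...22.
After op 4 (insert('y')): buffer="swzywhswry" (len 10), cursors c1@4 c2@10, authorship 11.1..22.2
After op 5 (insert('e')): buffer="swzyewhswrye" (len 12), cursors c1@5 c2@12, authorship 11.11..22.22
After op 6 (add_cursor(7)): buffer="swzyewhswrye" (len 12), cursors c1@5 c3@7 c2@12, authorship 11.11..22.22

Answer: 5 12 7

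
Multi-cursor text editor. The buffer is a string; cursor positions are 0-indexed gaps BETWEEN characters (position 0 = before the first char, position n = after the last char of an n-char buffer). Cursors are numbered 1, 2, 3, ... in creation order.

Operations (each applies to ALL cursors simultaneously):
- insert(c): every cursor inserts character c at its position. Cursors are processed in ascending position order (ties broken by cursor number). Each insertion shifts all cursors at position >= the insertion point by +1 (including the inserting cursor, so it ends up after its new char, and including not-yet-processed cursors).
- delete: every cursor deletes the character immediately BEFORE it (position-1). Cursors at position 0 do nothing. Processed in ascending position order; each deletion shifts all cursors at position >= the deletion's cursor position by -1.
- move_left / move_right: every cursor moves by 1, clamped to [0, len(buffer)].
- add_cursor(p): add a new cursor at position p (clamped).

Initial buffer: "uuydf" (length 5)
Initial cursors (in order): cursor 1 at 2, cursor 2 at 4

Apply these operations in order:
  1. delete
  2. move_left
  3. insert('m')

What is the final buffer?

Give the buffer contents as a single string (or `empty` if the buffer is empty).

Answer: mumyf

Derivation:
After op 1 (delete): buffer="uyf" (len 3), cursors c1@1 c2@2, authorship ...
After op 2 (move_left): buffer="uyf" (len 3), cursors c1@0 c2@1, authorship ...
After op 3 (insert('m')): buffer="mumyf" (len 5), cursors c1@1 c2@3, authorship 1.2..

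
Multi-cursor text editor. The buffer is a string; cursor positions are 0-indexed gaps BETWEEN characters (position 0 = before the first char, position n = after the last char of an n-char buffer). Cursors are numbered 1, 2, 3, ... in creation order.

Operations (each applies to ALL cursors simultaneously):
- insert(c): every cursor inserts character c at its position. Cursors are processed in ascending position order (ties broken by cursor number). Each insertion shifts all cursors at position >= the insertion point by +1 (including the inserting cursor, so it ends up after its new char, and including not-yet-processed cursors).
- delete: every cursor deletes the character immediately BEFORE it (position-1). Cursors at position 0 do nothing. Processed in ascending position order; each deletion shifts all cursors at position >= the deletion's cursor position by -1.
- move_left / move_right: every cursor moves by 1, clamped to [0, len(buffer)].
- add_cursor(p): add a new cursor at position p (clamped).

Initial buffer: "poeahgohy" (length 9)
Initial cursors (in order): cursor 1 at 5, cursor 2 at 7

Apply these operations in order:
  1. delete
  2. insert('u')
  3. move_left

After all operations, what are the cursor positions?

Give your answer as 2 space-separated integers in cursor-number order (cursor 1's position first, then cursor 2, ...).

After op 1 (delete): buffer="poeaghy" (len 7), cursors c1@4 c2@5, authorship .......
After op 2 (insert('u')): buffer="poeauguhy" (len 9), cursors c1@5 c2@7, authorship ....1.2..
After op 3 (move_left): buffer="poeauguhy" (len 9), cursors c1@4 c2@6, authorship ....1.2..

Answer: 4 6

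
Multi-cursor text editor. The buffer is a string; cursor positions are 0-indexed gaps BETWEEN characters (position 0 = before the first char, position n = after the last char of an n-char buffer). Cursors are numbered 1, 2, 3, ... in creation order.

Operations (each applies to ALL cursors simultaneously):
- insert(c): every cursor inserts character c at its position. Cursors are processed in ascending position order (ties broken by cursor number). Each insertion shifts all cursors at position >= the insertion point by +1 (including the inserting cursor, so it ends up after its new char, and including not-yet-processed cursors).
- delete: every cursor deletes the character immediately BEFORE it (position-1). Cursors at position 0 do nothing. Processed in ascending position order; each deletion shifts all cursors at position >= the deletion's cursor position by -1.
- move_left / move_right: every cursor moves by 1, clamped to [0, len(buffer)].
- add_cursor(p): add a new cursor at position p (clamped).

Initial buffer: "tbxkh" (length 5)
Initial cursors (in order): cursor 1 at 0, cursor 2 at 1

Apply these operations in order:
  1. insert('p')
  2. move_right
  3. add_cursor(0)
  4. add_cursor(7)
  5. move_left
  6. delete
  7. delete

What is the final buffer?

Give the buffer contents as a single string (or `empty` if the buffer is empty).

Answer: bh

Derivation:
After op 1 (insert('p')): buffer="ptpbxkh" (len 7), cursors c1@1 c2@3, authorship 1.2....
After op 2 (move_right): buffer="ptpbxkh" (len 7), cursors c1@2 c2@4, authorship 1.2....
After op 3 (add_cursor(0)): buffer="ptpbxkh" (len 7), cursors c3@0 c1@2 c2@4, authorship 1.2....
After op 4 (add_cursor(7)): buffer="ptpbxkh" (len 7), cursors c3@0 c1@2 c2@4 c4@7, authorship 1.2....
After op 5 (move_left): buffer="ptpbxkh" (len 7), cursors c3@0 c1@1 c2@3 c4@6, authorship 1.2....
After op 6 (delete): buffer="tbxh" (len 4), cursors c1@0 c3@0 c2@1 c4@3, authorship ....
After op 7 (delete): buffer="bh" (len 2), cursors c1@0 c2@0 c3@0 c4@1, authorship ..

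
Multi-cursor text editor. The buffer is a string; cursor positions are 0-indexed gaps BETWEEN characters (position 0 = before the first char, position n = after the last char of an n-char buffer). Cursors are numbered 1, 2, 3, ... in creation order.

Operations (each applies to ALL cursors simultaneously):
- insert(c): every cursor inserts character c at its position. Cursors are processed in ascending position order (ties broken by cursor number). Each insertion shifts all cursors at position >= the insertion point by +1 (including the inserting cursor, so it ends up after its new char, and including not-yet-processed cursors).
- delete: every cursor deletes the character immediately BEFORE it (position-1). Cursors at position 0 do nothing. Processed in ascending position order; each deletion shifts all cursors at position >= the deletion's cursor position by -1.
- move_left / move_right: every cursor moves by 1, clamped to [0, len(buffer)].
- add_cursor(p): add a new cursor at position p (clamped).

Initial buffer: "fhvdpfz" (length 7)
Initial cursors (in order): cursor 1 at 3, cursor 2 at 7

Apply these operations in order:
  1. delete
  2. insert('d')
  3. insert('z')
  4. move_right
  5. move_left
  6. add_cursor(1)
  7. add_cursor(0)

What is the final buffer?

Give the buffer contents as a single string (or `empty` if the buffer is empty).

After op 1 (delete): buffer="fhdpf" (len 5), cursors c1@2 c2@5, authorship .....
After op 2 (insert('d')): buffer="fhddpfd" (len 7), cursors c1@3 c2@7, authorship ..1...2
After op 3 (insert('z')): buffer="fhdzdpfdz" (len 9), cursors c1@4 c2@9, authorship ..11...22
After op 4 (move_right): buffer="fhdzdpfdz" (len 9), cursors c1@5 c2@9, authorship ..11...22
After op 5 (move_left): buffer="fhdzdpfdz" (len 9), cursors c1@4 c2@8, authorship ..11...22
After op 6 (add_cursor(1)): buffer="fhdzdpfdz" (len 9), cursors c3@1 c1@4 c2@8, authorship ..11...22
After op 7 (add_cursor(0)): buffer="fhdzdpfdz" (len 9), cursors c4@0 c3@1 c1@4 c2@8, authorship ..11...22

Answer: fhdzdpfdz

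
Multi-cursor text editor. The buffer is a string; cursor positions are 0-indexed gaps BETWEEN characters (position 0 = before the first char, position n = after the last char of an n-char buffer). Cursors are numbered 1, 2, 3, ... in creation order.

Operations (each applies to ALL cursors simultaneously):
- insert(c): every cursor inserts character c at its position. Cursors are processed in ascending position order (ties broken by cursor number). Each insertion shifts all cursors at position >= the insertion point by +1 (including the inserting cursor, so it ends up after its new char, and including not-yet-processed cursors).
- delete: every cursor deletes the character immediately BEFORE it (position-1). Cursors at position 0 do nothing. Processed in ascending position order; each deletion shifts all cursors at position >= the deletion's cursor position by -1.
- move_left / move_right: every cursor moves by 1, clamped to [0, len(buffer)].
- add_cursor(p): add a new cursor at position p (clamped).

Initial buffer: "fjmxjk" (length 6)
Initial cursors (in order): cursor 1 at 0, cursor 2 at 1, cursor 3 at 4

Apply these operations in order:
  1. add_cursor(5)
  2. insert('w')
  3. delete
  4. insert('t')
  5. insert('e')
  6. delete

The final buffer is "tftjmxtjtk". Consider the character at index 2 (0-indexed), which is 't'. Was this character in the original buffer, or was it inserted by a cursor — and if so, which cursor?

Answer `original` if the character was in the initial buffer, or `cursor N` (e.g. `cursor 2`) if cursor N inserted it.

Answer: cursor 2

Derivation:
After op 1 (add_cursor(5)): buffer="fjmxjk" (len 6), cursors c1@0 c2@1 c3@4 c4@5, authorship ......
After op 2 (insert('w')): buffer="wfwjmxwjwk" (len 10), cursors c1@1 c2@3 c3@7 c4@9, authorship 1.2...3.4.
After op 3 (delete): buffer="fjmxjk" (len 6), cursors c1@0 c2@1 c3@4 c4@5, authorship ......
After op 4 (insert('t')): buffer="tftjmxtjtk" (len 10), cursors c1@1 c2@3 c3@7 c4@9, authorship 1.2...3.4.
After op 5 (insert('e')): buffer="teftejmxtejtek" (len 14), cursors c1@2 c2@5 c3@10 c4@13, authorship 11.22...33.44.
After op 6 (delete): buffer="tftjmxtjtk" (len 10), cursors c1@1 c2@3 c3@7 c4@9, authorship 1.2...3.4.
Authorship (.=original, N=cursor N): 1 . 2 . . . 3 . 4 .
Index 2: author = 2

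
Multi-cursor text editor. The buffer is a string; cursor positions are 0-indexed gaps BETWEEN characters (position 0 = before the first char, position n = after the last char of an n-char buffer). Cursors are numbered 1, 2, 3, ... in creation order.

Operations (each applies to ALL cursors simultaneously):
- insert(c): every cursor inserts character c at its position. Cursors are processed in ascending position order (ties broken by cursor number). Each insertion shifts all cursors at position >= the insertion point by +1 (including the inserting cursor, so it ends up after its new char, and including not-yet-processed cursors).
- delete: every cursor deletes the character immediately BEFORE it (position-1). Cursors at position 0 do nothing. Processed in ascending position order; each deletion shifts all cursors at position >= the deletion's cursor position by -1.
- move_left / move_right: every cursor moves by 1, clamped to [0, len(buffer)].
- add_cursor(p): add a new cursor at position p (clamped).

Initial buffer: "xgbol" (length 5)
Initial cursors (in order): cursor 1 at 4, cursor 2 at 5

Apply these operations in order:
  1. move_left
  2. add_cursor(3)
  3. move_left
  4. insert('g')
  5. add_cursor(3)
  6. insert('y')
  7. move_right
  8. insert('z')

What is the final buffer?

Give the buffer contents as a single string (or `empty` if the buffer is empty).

Answer: xggygzyybzzgyozl

Derivation:
After op 1 (move_left): buffer="xgbol" (len 5), cursors c1@3 c2@4, authorship .....
After op 2 (add_cursor(3)): buffer="xgbol" (len 5), cursors c1@3 c3@3 c2@4, authorship .....
After op 3 (move_left): buffer="xgbol" (len 5), cursors c1@2 c3@2 c2@3, authorship .....
After op 4 (insert('g')): buffer="xgggbgol" (len 8), cursors c1@4 c3@4 c2@6, authorship ..13.2..
After op 5 (add_cursor(3)): buffer="xgggbgol" (len 8), cursors c4@3 c1@4 c3@4 c2@6, authorship ..13.2..
After op 6 (insert('y')): buffer="xggygyybgyol" (len 12), cursors c4@4 c1@7 c3@7 c2@10, authorship ..14313.22..
After op 7 (move_right): buffer="xggygyybgyol" (len 12), cursors c4@5 c1@8 c3@8 c2@11, authorship ..14313.22..
After op 8 (insert('z')): buffer="xggygzyybzzgyozl" (len 16), cursors c4@6 c1@11 c3@11 c2@15, authorship ..143413.1322.2.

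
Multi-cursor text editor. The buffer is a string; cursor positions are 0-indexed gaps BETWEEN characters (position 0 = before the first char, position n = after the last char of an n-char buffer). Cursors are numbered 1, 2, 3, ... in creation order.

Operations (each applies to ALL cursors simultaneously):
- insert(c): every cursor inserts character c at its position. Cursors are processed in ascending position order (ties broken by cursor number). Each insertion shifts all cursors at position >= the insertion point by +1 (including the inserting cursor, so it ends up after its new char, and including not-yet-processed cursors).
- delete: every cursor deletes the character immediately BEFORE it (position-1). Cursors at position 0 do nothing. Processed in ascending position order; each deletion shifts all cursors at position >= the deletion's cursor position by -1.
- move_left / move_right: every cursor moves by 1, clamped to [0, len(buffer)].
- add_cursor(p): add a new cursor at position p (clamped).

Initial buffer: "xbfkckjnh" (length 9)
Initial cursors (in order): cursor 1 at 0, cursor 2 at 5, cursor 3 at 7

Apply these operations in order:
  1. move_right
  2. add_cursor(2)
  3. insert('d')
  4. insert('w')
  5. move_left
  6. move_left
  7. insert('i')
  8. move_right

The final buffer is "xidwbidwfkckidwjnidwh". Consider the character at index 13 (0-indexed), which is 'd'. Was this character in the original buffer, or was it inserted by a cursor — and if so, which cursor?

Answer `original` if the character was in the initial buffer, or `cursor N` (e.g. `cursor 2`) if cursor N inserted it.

Answer: cursor 2

Derivation:
After op 1 (move_right): buffer="xbfkckjnh" (len 9), cursors c1@1 c2@6 c3@8, authorship .........
After op 2 (add_cursor(2)): buffer="xbfkckjnh" (len 9), cursors c1@1 c4@2 c2@6 c3@8, authorship .........
After op 3 (insert('d')): buffer="xdbdfkckdjndh" (len 13), cursors c1@2 c4@4 c2@9 c3@12, authorship .1.4....2..3.
After op 4 (insert('w')): buffer="xdwbdwfkckdwjndwh" (len 17), cursors c1@3 c4@6 c2@12 c3@16, authorship .11.44....22..33.
After op 5 (move_left): buffer="xdwbdwfkckdwjndwh" (len 17), cursors c1@2 c4@5 c2@11 c3@15, authorship .11.44....22..33.
After op 6 (move_left): buffer="xdwbdwfkckdwjndwh" (len 17), cursors c1@1 c4@4 c2@10 c3@14, authorship .11.44....22..33.
After op 7 (insert('i')): buffer="xidwbidwfkckidwjnidwh" (len 21), cursors c1@2 c4@6 c2@13 c3@18, authorship .111.444....222..333.
After op 8 (move_right): buffer="xidwbidwfkckidwjnidwh" (len 21), cursors c1@3 c4@7 c2@14 c3@19, authorship .111.444....222..333.
Authorship (.=original, N=cursor N): . 1 1 1 . 4 4 4 . . . . 2 2 2 . . 3 3 3 .
Index 13: author = 2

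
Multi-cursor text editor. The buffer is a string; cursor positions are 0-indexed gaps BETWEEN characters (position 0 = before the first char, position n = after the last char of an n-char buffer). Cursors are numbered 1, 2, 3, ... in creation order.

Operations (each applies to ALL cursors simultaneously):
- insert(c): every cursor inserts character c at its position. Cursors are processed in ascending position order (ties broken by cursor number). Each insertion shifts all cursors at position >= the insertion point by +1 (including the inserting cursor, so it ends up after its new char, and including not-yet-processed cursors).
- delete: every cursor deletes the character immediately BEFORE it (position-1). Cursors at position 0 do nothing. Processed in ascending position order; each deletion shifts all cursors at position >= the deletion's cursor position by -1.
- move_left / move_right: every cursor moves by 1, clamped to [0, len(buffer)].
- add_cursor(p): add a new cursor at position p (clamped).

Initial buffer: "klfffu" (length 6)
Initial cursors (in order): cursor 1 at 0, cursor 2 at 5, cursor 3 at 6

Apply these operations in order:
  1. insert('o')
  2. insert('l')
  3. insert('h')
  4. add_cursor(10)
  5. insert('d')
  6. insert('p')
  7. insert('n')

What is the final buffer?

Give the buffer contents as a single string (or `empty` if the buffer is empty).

After op 1 (insert('o')): buffer="oklfffouo" (len 9), cursors c1@1 c2@7 c3@9, authorship 1.....2.3
After op 2 (insert('l')): buffer="olklfffoluol" (len 12), cursors c1@2 c2@9 c3@12, authorship 11.....22.33
After op 3 (insert('h')): buffer="olhklfffolhuolh" (len 15), cursors c1@3 c2@11 c3@15, authorship 111.....222.333
After op 4 (add_cursor(10)): buffer="olhklfffolhuolh" (len 15), cursors c1@3 c4@10 c2@11 c3@15, authorship 111.....222.333
After op 5 (insert('d')): buffer="olhdklfffoldhduolhd" (len 19), cursors c1@4 c4@12 c2@14 c3@19, authorship 1111.....22422.3333
After op 6 (insert('p')): buffer="olhdpklfffoldphdpuolhdp" (len 23), cursors c1@5 c4@14 c2@17 c3@23, authorship 11111.....2244222.33333
After op 7 (insert('n')): buffer="olhdpnklfffoldpnhdpnuolhdpn" (len 27), cursors c1@6 c4@16 c2@20 c3@27, authorship 111111.....224442222.333333

Answer: olhdpnklfffoldpnhdpnuolhdpn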